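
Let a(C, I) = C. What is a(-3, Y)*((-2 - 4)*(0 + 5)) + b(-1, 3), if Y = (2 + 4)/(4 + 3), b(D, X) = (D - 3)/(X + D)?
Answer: 88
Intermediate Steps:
b(D, X) = (-3 + D)/(D + X)
Y = 6/7 ≈ 0.85714
a(-3, Y)*((-2 - 4)*(0 + 5)) + b(-1, 3) = -3*(-2 - 4)*(0 + 5) + (-3 - 1)/(-1 + 3) = -(-18)*5 - 4/2 = -3*(-30) + (1/2)*(-4) = 90 - 2 = 88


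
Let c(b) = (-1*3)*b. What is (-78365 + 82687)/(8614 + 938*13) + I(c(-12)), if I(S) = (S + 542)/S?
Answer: 56401/3468 ≈ 16.263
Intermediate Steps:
c(b) = -3*b
I(S) = (542 + S)/S
(-78365 + 82687)/(8614 + 938*13) + I(c(-12)) = (-78365 + 82687)/(8614 + 938*13) + (542 - 3*(-12))/((-3*(-12))) = 4322/(8614 + 12194) + (542 + 36)/36 = 4322/20808 + (1/36)*578 = 4322*(1/20808) + 289/18 = 2161/10404 + 289/18 = 56401/3468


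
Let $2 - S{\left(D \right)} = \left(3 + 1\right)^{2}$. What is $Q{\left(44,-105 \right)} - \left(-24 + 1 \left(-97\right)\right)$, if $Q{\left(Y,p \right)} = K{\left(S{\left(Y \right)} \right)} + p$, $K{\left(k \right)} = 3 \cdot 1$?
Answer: $19$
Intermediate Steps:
$S{\left(D \right)} = -14$ ($S{\left(D \right)} = 2 - \left(3 + 1\right)^{2} = 2 - 4^{2} = 2 - 16 = -14$)
$K{\left(k \right)} = 3$
$Q{\left(Y,p \right)} = 3 + p$
$Q{\left(44,-105 \right)} - \left(-24 + 1 \left(-97\right)\right) = \left(3 - 105\right) - \left(-24 + 1 \left(-97\right)\right) = -102 - \left(-24 - 97\right) = -102 - -121 = -102 + 121 = 19$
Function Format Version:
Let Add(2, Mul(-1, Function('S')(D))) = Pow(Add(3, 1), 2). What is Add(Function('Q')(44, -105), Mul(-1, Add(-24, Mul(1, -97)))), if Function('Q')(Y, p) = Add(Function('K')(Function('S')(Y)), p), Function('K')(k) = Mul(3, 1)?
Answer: 19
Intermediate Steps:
Function('S')(D) = -14 (Function('S')(D) = Add(2, Mul(-1, Pow(Add(3, 1), 2))) = Add(2, Mul(-1, Pow(4, 2))) = Add(2, Mul(-1, 16)) = Add(2, -16) = -14)
Function('K')(k) = 3
Function('Q')(Y, p) = Add(3, p)
Add(Function('Q')(44, -105), Mul(-1, Add(-24, Mul(1, -97)))) = Add(Add(3, -105), Mul(-1, Add(-24, Mul(1, -97)))) = Add(-102, Mul(-1, Add(-24, -97))) = Add(-102, Mul(-1, -121)) = Add(-102, 121) = 19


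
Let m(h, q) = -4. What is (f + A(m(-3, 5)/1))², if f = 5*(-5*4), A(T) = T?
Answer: 10816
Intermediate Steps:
f = -100 (f = 5*(-20) = -100)
(f + A(m(-3, 5)/1))² = (-100 - 4/1)² = (-100 - 4*1)² = (-100 - 4)² = (-104)² = 10816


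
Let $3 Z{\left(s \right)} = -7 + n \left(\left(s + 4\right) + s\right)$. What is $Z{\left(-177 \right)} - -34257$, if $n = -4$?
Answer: $\frac{104164}{3} \approx 34721.0$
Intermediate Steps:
$Z{\left(s \right)} = - \frac{23}{3} - \frac{8 s}{3}$ ($Z{\left(s \right)} = \frac{-7 - 4 \left(\left(s + 4\right) + s\right)}{3} = \frac{-7 - 4 \left(\left(4 + s\right) + s\right)}{3} = \frac{-7 - 4 \left(4 + 2 s\right)}{3} = \frac{-7 - \left(16 + 8 s\right)}{3} = \frac{-23 - 8 s}{3} = - \frac{23}{3} - \frac{8 s}{3}$)
$Z{\left(-177 \right)} - -34257 = \left(- \frac{23}{3} - -472\right) - -34257 = \left(- \frac{23}{3} + 472\right) + 34257 = \frac{1393}{3} + 34257 = \frac{104164}{3}$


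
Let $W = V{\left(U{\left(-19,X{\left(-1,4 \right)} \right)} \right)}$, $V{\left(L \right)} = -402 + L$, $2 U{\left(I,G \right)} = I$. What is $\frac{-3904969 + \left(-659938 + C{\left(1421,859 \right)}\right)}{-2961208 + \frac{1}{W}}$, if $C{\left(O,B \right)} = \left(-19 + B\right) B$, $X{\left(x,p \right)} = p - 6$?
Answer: $\frac{3163074581}{2437074186} \approx 1.2979$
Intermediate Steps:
$X{\left(x,p \right)} = -6 + p$ ($X{\left(x,p \right)} = p - 6 = -6 + p$)
$U{\left(I,G \right)} = \frac{I}{2}$
$C{\left(O,B \right)} = B \left(-19 + B\right)$
$W = - \frac{823}{2}$ ($W = -402 + \frac{1}{2} \left(-19\right) = -402 - \frac{19}{2} = - \frac{823}{2} \approx -411.5$)
$\frac{-3904969 + \left(-659938 + C{\left(1421,859 \right)}\right)}{-2961208 + \frac{1}{W}} = \frac{-3904969 - \left(659938 - 859 \left(-19 + 859\right)\right)}{-2961208 + \frac{1}{- \frac{823}{2}}} = \frac{-3904969 + \left(-659938 + 859 \cdot 840\right)}{-2961208 - \frac{2}{823}} = \frac{-3904969 + \left(-659938 + 721560\right)}{- \frac{2437074186}{823}} = \left(-3904969 + 61622\right) \left(- \frac{823}{2437074186}\right) = \left(-3843347\right) \left(- \frac{823}{2437074186}\right) = \frac{3163074581}{2437074186}$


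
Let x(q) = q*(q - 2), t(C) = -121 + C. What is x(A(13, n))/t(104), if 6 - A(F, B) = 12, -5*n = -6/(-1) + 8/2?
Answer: -48/17 ≈ -2.8235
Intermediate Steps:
n = -2 (n = -(-6/(-1) + 8/2)/5 = -(-6*(-1) + 8*(½))/5 = -(6 + 4)/5 = -⅕*10 = -2)
A(F, B) = -6 (A(F, B) = 6 - 1*12 = 6 - 12 = -6)
x(q) = q*(-2 + q)
x(A(13, n))/t(104) = (-6*(-2 - 6))/(-121 + 104) = -6*(-8)/(-17) = 48*(-1/17) = -48/17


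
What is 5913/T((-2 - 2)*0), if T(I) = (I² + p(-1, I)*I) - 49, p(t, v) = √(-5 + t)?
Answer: -5913/49 ≈ -120.67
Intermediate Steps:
T(I) = -49 + I² + I*I*√6 (T(I) = (I² + √(-5 - 1)*I) - 49 = (I² + √(-6)*I) - 49 = (I² + (I*√6)*I) - 49 = (I² + I*I*√6) - 49 = -49 + I² + I*I*√6)
5913/T((-2 - 2)*0) = 5913/(-49 + ((-2 - 2)*0)² + I*((-2 - 2)*0)*√6) = 5913/(-49 + (-4*0)² + I*(-4*0)*√6) = 5913/(-49 + 0² + I*0*√6) = 5913/(-49 + 0 + 0) = 5913/(-49) = 5913*(-1/49) = -5913/49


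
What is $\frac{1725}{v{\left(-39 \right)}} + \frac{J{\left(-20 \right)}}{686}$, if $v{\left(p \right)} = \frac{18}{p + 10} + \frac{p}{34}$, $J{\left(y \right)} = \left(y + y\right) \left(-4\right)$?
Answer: $- \frac{27773910}{28469} \approx -975.58$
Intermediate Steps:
$J{\left(y \right)} = - 8 y$ ($J{\left(y \right)} = 2 y \left(-4\right) = - 8 y$)
$v{\left(p \right)} = \frac{18}{10 + p} + \frac{p}{34}$ ($v{\left(p \right)} = \frac{18}{10 + p} + p \frac{1}{34} = \frac{18}{10 + p} + \frac{p}{34}$)
$\frac{1725}{v{\left(-39 \right)}} + \frac{J{\left(-20 \right)}}{686} = \frac{1725}{\frac{1}{34} \frac{1}{10 - 39} \left(612 + \left(-39\right)^{2} + 10 \left(-39\right)\right)} + \frac{\left(-8\right) \left(-20\right)}{686} = \frac{1725}{\frac{1}{34} \frac{1}{-29} \left(612 + 1521 - 390\right)} + 160 \cdot \frac{1}{686} = \frac{1725}{\frac{1}{34} \left(- \frac{1}{29}\right) 1743} + \frac{80}{343} = \frac{1725}{- \frac{1743}{986}} + \frac{80}{343} = 1725 \left(- \frac{986}{1743}\right) + \frac{80}{343} = - \frac{566950}{581} + \frac{80}{343} = - \frac{27773910}{28469}$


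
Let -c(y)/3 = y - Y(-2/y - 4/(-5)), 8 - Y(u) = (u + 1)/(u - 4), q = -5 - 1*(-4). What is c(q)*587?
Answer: 42851/2 ≈ 21426.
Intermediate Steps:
q = -1 (q = -5 + 4 = -1)
Y(u) = 8 - (1 + u)/(-4 + u) (Y(u) = 8 - (u + 1)/(u - 4) = 8 - (1 + u)/(-4 + u))
c(y) = -3*y + 3*(-137/5 - 14/y)/(-16/5 - 2/y) (c(y) = -3*(y - (-33 + 7*(-2/y - 4/(-5)))/(-4 + (-2/y - 4/(-5)))) = -3*(y - (-33 + 7*(-2/y - 4*(-1/5)))/(-4 + (-2/y - 4*(-1/5)))) = -3*(y - (-33 + 7*(-2/y + 4/5))/(-4 + (-2/y + 4/5))) = -3*(y - (-33 + 7*(4/5 - 2/y))/(-4 + (4/5 - 2/y))) = -3*(y - (-33 + (28/5 - 14/y))/(-16/5 - 2/y)) = -3*(y - (-137/5 - 14/y)/(-16/5 - 2/y)) = -3*y + 3*(-137/5 - 14/y)/(-16/5 - 2/y))
c(q)*587 = (3*(70 - 16*(-1)**2 + 127*(-1))/(2*(5 + 8*(-1))))*587 = (3*(70 - 16*1 - 127)/(2*(5 - 8)))*587 = ((3/2)*(70 - 16 - 127)/(-3))*587 = ((3/2)*(-1/3)*(-73))*587 = (73/2)*587 = 42851/2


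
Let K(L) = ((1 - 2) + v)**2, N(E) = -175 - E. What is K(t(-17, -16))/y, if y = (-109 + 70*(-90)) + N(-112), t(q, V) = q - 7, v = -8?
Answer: -81/6472 ≈ -0.012515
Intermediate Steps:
t(q, V) = -7 + q
K(L) = 81 (K(L) = ((1 - 2) - 8)**2 = (-1 - 8)**2 = (-9)**2 = 81)
y = -6472 (y = (-109 + 70*(-90)) + (-175 - 1*(-112)) = (-109 - 6300) + (-175 + 112) = -6409 - 63 = -6472)
K(t(-17, -16))/y = 81/(-6472) = 81*(-1/6472) = -81/6472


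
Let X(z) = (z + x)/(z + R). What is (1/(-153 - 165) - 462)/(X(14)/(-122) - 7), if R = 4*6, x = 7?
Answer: 340553606/5163207 ≈ 65.958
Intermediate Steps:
R = 24
X(z) = (7 + z)/(24 + z) (X(z) = (z + 7)/(z + 24) = (7 + z)/(24 + z))
(1/(-153 - 165) - 462)/(X(14)/(-122) - 7) = (1/(-153 - 165) - 462)/(((7 + 14)/(24 + 14))/(-122) - 7) = (1/(-318) - 462)/((21/38)*(-1/122) - 7) = (-1/318 - 462)/(((1/38)*21)*(-1/122) - 7) = -146917/(318*((21/38)*(-1/122) - 7)) = -146917/(318*(-21/4636 - 7)) = -146917/(318*(-32473/4636)) = -146917/318*(-4636/32473) = 340553606/5163207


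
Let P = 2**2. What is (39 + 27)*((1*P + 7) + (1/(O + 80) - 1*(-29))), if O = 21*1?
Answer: 266706/101 ≈ 2640.7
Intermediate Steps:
P = 4
O = 21
(39 + 27)*((1*P + 7) + (1/(O + 80) - 1*(-29))) = (39 + 27)*((1*4 + 7) + (1/(21 + 80) - 1*(-29))) = 66*((4 + 7) + (1/101 + 29)) = 66*(11 + (1/101 + 29)) = 66*(11 + 2930/101) = 66*(4041/101) = 266706/101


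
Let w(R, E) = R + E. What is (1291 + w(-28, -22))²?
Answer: 1540081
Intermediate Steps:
w(R, E) = E + R
(1291 + w(-28, -22))² = (1291 + (-22 - 28))² = (1291 - 50)² = 1241² = 1540081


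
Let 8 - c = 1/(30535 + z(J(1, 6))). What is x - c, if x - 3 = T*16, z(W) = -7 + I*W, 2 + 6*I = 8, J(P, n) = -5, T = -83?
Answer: -40687158/30523 ≈ -1333.0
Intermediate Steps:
I = 1 (I = -⅓ + (⅙)*8 = -⅓ + 4/3 = 1)
z(W) = -7 + W (z(W) = -7 + 1*W = -7 + W)
c = 244183/30523 (c = 8 - 1/(30535 + (-7 - 5)) = 8 - 1/(30535 - 12) = 8 - 1/30523 = 244183/30523 ≈ 8.0000)
x = -1325 (x = 3 - 83*16 = 3 - 1328 = -1325)
x - c = -1325 - 1*244183/30523 = -1325 - 244183/30523 = -40687158/30523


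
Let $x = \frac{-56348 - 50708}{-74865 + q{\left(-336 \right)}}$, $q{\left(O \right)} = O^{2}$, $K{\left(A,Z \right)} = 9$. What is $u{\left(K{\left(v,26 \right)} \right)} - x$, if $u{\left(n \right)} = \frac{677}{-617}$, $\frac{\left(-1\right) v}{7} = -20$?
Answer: $\frac{40306565}{23465127} \approx 1.7177$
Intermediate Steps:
$v = 140$ ($v = \left(-7\right) \left(-20\right) = 140$)
$u{\left(n \right)} = - \frac{677}{617}$ ($u{\left(n \right)} = 677 \left(- \frac{1}{617}\right) = - \frac{677}{617}$)
$x = - \frac{107056}{38031}$ ($x = \frac{-56348 - 50708}{-74865 + \left(-336\right)^{2}} = - \frac{107056}{-74865 + 112896} = - \frac{107056}{38031} \approx -2.815$)
$u{\left(K{\left(v,26 \right)} \right)} - x = - \frac{677}{617} - - \frac{107056}{38031} = - \frac{677}{617} + \frac{107056}{38031} = \frac{40306565}{23465127}$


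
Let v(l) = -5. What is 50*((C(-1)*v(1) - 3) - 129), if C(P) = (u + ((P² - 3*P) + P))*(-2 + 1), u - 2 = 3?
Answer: -4600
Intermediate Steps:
u = 5 (u = 2 + 3 = 5)
C(P) = -5 - P² + 2*P (C(P) = (5 + ((P² - 3*P) + P))*(-2 + 1) = (5 + (P² - 2*P))*(-1) = (5 + P² - 2*P)*(-1) = -5 - P² + 2*P)
50*((C(-1)*v(1) - 3) - 129) = 50*(((-5 - 1*(-1)² + 2*(-1))*(-5) - 3) - 129) = 50*(((-5 - 1*1 - 2)*(-5) - 3) - 129) = 50*(((-5 - 1 - 2)*(-5) - 3) - 129) = 50*((-8*(-5) - 3) - 129) = 50*((40 - 3) - 129) = 50*(37 - 129) = 50*(-92) = -4600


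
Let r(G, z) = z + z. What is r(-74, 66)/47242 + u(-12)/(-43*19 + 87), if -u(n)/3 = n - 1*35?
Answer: -3282381/17243330 ≈ -0.19036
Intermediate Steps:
r(G, z) = 2*z
u(n) = 105 - 3*n (u(n) = -3*(n - 1*35) = -3*(n - 35) = -3*(-35 + n) = 105 - 3*n)
r(-74, 66)/47242 + u(-12)/(-43*19 + 87) = (2*66)/47242 + (105 - 3*(-12))/(-43*19 + 87) = 132*(1/47242) + (105 + 36)/(-817 + 87) = 66/23621 + 141/(-730) = 66/23621 + 141*(-1/730) = 66/23621 - 141/730 = -3282381/17243330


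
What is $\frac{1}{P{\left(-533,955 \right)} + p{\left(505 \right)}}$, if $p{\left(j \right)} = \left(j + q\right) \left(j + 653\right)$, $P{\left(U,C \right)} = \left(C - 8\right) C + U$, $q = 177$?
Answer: $\frac{1}{1693608} \approx 5.9046 \cdot 10^{-7}$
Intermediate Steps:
$P{\left(U,C \right)} = U + C \left(-8 + C\right)$ ($P{\left(U,C \right)} = \left(C - 8\right) C + U = \left(-8 + C\right) C + U = C \left(-8 + C\right) + U = U + C \left(-8 + C\right)$)
$p{\left(j \right)} = \left(177 + j\right) \left(653 + j\right)$ ($p{\left(j \right)} = \left(j + 177\right) \left(j + 653\right) = \left(177 + j\right) \left(653 + j\right)$)
$\frac{1}{P{\left(-533,955 \right)} + p{\left(505 \right)}} = \frac{1}{\left(-533 + 955^{2} - 7640\right) + \left(115581 + 505^{2} + 830 \cdot 505\right)} = \frac{1}{\left(-533 + 912025 - 7640\right) + \left(115581 + 255025 + 419150\right)} = \frac{1}{903852 + 789756} = \frac{1}{1693608}$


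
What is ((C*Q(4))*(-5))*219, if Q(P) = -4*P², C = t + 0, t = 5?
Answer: 350400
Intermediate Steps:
C = 5 (C = 5 + 0 = 5)
((C*Q(4))*(-5))*219 = ((5*(-4*4²))*(-5))*219 = ((5*(-4*16))*(-5))*219 = ((5*(-64))*(-5))*219 = -320*(-5)*219 = 1600*219 = 350400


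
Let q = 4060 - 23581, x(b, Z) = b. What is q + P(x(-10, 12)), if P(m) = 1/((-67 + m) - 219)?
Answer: -5778217/296 ≈ -19521.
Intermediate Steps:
P(m) = 1/(-286 + m)
q = -19521
q + P(x(-10, 12)) = -19521 + 1/(-286 - 10) = -19521 + 1/(-296) = -19521 - 1/296 = -5778217/296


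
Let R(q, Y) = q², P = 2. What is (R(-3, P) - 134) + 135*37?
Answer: 4870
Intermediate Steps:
(R(-3, P) - 134) + 135*37 = ((-3)² - 134) + 135*37 = (9 - 134) + 4995 = -125 + 4995 = 4870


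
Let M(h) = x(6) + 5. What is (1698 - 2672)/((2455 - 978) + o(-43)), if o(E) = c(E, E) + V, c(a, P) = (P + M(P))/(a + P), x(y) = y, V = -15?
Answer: -20941/31441 ≈ -0.66604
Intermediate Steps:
M(h) = 11 (M(h) = 6 + 5 = 11)
c(a, P) = (11 + P)/(P + a) (c(a, P) = (P + 11)/(a + P) = (11 + P)/(P + a))
o(E) = -15 + (11 + E)/(2*E) (o(E) = (11 + E)/(E + E) - 15 = (11 + E)/((2*E)) - 15 = (1/(2*E))*(11 + E) - 15 = (11 + E)/(2*E) - 15 = -15 + (11 + E)/(2*E))
(1698 - 2672)/((2455 - 978) + o(-43)) = (1698 - 2672)/((2455 - 978) + (1/2)*(11 - 29*(-43))/(-43)) = -974/(1477 + (1/2)*(-1/43)*(11 + 1247)) = -974/(1477 + (1/2)*(-1/43)*1258) = -974/(1477 - 629/43) = -974/62882/43 = -974*43/62882 = -20941/31441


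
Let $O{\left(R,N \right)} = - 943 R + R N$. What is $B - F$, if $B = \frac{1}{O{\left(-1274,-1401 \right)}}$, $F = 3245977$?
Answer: $- \frac{9693318292111}{2986256} \approx -3.246 \cdot 10^{6}$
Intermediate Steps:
$O{\left(R,N \right)} = - 943 R + N R$
$B = \frac{1}{2986256}$ ($B = \frac{1}{\left(-1274\right) \left(-943 - 1401\right)} = \frac{1}{\left(-1274\right) \left(-2344\right)} = \frac{1}{2986256} \approx 3.3487 \cdot 10^{-7}$)
$B - F = \frac{1}{2986256} - 3245977 = - \frac{9693318292111}{2986256}$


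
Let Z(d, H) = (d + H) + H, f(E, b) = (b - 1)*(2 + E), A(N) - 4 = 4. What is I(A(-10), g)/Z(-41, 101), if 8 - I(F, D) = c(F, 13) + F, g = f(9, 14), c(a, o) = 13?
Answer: -13/161 ≈ -0.080745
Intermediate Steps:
A(N) = 8 (A(N) = 4 + 4 = 8)
f(E, b) = (-1 + b)*(2 + E)
g = 143 (g = -2 - 1*9 + 2*14 + 9*14 = -2 - 9 + 28 + 126 = 143)
I(F, D) = -5 - F (I(F, D) = 8 - (13 + F) = 8 + (-13 - F) = -5 - F)
Z(d, H) = d + 2*H (Z(d, H) = (H + d) + H = d + 2*H)
I(A(-10), g)/Z(-41, 101) = (-5 - 1*8)/(-41 + 2*101) = (-5 - 8)/(-41 + 202) = -13/161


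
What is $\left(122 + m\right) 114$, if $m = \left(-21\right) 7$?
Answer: $-2850$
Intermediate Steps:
$m = -147$
$\left(122 + m\right) 114 = \left(122 - 147\right) 114 = \left(-25\right) 114 = -2850$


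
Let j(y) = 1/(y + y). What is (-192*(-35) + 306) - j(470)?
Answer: 6604439/940 ≈ 7026.0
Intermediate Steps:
j(y) = 1/(2*y)
(-192*(-35) + 306) - j(470) = (-192*(-35) + 306) - 1/(2*470) = (6720 + 306) - 1/(2*470) = 7026 - 1*1/940 = 7026 - 1/940 = 6604439/940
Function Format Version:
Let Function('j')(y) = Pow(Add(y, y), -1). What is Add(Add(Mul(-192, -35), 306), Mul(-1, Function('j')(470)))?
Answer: Rational(6604439, 940) ≈ 7026.0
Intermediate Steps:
Function('j')(y) = Mul(Rational(1, 2), Pow(y, -1)) (Function('j')(y) = Pow(Mul(2, y), -1) = Mul(Rational(1, 2), Pow(y, -1)))
Add(Add(Mul(-192, -35), 306), Mul(-1, Function('j')(470))) = Add(Add(Mul(-192, -35), 306), Mul(-1, Mul(Rational(1, 2), Pow(470, -1)))) = Add(Add(6720, 306), Mul(-1, Mul(Rational(1, 2), Rational(1, 470)))) = Add(7026, Mul(-1, Rational(1, 940))) = Add(7026, Rational(-1, 940)) = Rational(6604439, 940)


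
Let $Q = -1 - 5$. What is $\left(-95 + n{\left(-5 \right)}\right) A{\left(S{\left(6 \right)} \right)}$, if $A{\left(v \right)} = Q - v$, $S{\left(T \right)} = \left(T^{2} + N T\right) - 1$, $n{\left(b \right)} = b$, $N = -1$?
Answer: $3500$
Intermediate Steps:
$Q = -6$ ($Q = -1 - 5 = -6$)
$S{\left(T \right)} = -1 + T^{2} - T$ ($S{\left(T \right)} = \left(T^{2} - T\right) - 1 = -1 + T^{2} - T$)
$A{\left(v \right)} = -6 - v$
$\left(-95 + n{\left(-5 \right)}\right) A{\left(S{\left(6 \right)} \right)} = \left(-95 - 5\right) \left(-6 - \left(-1 + 6^{2} - 6\right)\right) = - 100 \left(-6 - \left(-1 + 36 - 6\right)\right) = - 100 \left(-6 - 29\right) = \left(-100\right) \left(-35\right) = 3500$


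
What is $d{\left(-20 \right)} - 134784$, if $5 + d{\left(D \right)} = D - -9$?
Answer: $-134800$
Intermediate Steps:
$d{\left(D \right)} = 4 + D$ ($d{\left(D \right)} = -5 + \left(D - -9\right) = -5 + \left(D + 9\right) = -5 + \left(9 + D\right) = 4 + D$)
$d{\left(-20 \right)} - 134784 = \left(4 - 20\right) - 134784 = -16 - 134784 = -134800$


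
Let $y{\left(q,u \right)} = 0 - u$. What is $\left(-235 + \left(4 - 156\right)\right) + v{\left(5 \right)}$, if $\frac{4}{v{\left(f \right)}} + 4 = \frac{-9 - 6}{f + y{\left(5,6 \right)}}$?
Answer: $- \frac{4253}{11} \approx -386.64$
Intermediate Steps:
$y{\left(q,u \right)} = - u$
$v{\left(f \right)} = \frac{4}{-4 - \frac{15}{-6 + f}}$ ($v{\left(f \right)} = \frac{4}{-4 + \frac{-9 - 6}{f - 6}} = \frac{4}{-4 - \frac{15}{f - 6}} = \frac{4}{-4 - \frac{15}{-6 + f}}$)
$\left(-235 + \left(4 - 156\right)\right) + v{\left(5 \right)} = \left(-235 + \left(4 - 156\right)\right) + \frac{4 \left(6 - 5\right)}{-9 + 4 \cdot 5} = \left(-235 + \left(4 - 156\right)\right) + \frac{4 \left(6 - 5\right)}{-9 + 20} = \left(-235 - 152\right) + 4 \cdot \frac{1}{11} \cdot 1 = -387 + 4 \cdot \frac{1}{11} \cdot 1 = -387 + \frac{4}{11} = - \frac{4253}{11}$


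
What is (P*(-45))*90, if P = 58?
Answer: -234900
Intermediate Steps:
(P*(-45))*90 = (58*(-45))*90 = -2610*90 = -234900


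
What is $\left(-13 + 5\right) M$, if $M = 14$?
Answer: $-112$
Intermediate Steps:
$\left(-13 + 5\right) M = \left(-13 + 5\right) 14 = \left(-8\right) 14 = -112$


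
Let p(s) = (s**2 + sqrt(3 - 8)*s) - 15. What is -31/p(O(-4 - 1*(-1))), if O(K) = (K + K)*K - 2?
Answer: -7471/59361 + 496*I*sqrt(5)/59361 ≈ -0.12586 + 0.018684*I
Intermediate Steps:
O(K) = -2 + 2*K**2 (O(K) = (2*K)*K - 2 = 2*K**2 - 2 = -2 + 2*K**2)
p(s) = -15 + s**2 + I*s*sqrt(5) (p(s) = (s**2 + sqrt(-5)*s) - 15 = (s**2 + (I*sqrt(5))*s) - 15 = (s**2 + I*s*sqrt(5)) - 15 = -15 + s**2 + I*s*sqrt(5))
-31/p(O(-4 - 1*(-1))) = -31/(-15 + (-2 + 2*(-4 - 1*(-1))**2)**2 + I*(-2 + 2*(-4 - 1*(-1))**2)*sqrt(5)) = -31/(-15 + (-2 + 2*(-4 + 1)**2)**2 + I*(-2 + 2*(-4 + 1)**2)*sqrt(5)) = -31/(-15 + (-2 + 2*(-3)**2)**2 + I*(-2 + 2*(-3)**2)*sqrt(5)) = -31/(-15 + (-2 + 2*9)**2 + I*(-2 + 2*9)*sqrt(5)) = -31/(-15 + (-2 + 18)**2 + I*(-2 + 18)*sqrt(5)) = -31/(-15 + 16**2 + I*16*sqrt(5)) = -31/(-15 + 256 + 16*I*sqrt(5)) = -31/(241 + 16*I*sqrt(5))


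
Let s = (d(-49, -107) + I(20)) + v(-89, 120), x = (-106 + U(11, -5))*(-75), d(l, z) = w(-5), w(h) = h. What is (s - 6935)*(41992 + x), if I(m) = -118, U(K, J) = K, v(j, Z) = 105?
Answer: -341510501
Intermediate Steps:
d(l, z) = -5
x = 7125 (x = (-106 + 11)*(-75) = -95*(-75) = 7125)
s = -18 (s = (-5 - 118) + 105 = -123 + 105 = -18)
(s - 6935)*(41992 + x) = (-18 - 6935)*(41992 + 7125) = -6953*49117 = -341510501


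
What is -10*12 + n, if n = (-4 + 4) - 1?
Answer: -121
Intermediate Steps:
n = -1 (n = 0 - 1 = -1)
-10*12 + n = -10*12 - 1 = -120 - 1 = -121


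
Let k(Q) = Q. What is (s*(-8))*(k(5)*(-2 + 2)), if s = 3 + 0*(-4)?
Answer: 0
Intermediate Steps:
s = 3 (s = 3 + 0 = 3)
(s*(-8))*(k(5)*(-2 + 2)) = (3*(-8))*(5*(-2 + 2)) = -120*0 = -24*0 = 0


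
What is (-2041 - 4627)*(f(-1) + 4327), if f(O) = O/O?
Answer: -28859104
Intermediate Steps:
f(O) = 1
(-2041 - 4627)*(f(-1) + 4327) = (-2041 - 4627)*(1 + 4327) = -6668*4328 = -28859104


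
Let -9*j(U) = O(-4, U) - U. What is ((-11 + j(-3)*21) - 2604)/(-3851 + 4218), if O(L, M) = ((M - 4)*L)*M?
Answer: -2426/367 ≈ -6.6104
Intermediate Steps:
O(L, M) = L*M*(-4 + M) (O(L, M) = ((-4 + M)*L)*M = (L*(-4 + M))*M = L*M*(-4 + M))
j(U) = U/9 + 4*U*(-4 + U)/9 (j(U) = -(-4*U*(-4 + U) - U)/9 = -(-U - 4*U*(-4 + U))/9 = U/9 + 4*U*(-4 + U)/9)
((-11 + j(-3)*21) - 2604)/(-3851 + 4218) = ((-11 + ((⅑)*(-3)*(-15 + 4*(-3)))*21) - 2604)/(-3851 + 4218) = ((-11 + ((⅑)*(-3)*(-15 - 12))*21) - 2604)/367 = ((-11 + ((⅑)*(-3)*(-27))*21) - 2604)*(1/367) = ((-11 + 9*21) - 2604)*(1/367) = ((-11 + 189) - 2604)*(1/367) = (178 - 2604)*(1/367) = -2426*1/367 = -2426/367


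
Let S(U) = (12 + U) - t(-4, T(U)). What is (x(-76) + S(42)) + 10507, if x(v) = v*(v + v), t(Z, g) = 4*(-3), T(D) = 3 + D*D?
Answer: 22125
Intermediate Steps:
T(D) = 3 + D**2
t(Z, g) = -12
x(v) = 2*v**2 (x(v) = v*(2*v) = 2*v**2)
S(U) = 24 + U (S(U) = (12 + U) - 1*(-12) = (12 + U) + 12 = 24 + U)
(x(-76) + S(42)) + 10507 = (2*(-76)**2 + (24 + 42)) + 10507 = (2*5776 + 66) + 10507 = (11552 + 66) + 10507 = 11618 + 10507 = 22125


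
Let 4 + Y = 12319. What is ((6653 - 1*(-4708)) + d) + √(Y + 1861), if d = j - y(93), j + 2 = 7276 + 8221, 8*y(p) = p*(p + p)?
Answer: 98775/4 + 4*√886 ≈ 24813.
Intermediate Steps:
y(p) = p²/4 (y(p) = (p*(p + p))/8 = (p*(2*p))/8 = (2*p²)/8 = p²/4)
j = 15495 (j = -2 + (7276 + 8221) = -2 + 15497 = 15495)
Y = 12315 (Y = -4 + 12319 = 12315)
d = 53331/4 (d = 15495 - 93²/4 = 15495 - 8649/4 = 53331/4 ≈ 13333.)
((6653 - 1*(-4708)) + d) + √(Y + 1861) = ((6653 - 1*(-4708)) + 53331/4) + √(12315 + 1861) = ((6653 + 4708) + 53331/4) + √14176 = (11361 + 53331/4) + 4*√886 = 98775/4 + 4*√886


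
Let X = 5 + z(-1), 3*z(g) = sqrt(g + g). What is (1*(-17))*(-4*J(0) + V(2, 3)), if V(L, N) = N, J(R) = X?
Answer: 289 + 68*I*sqrt(2)/3 ≈ 289.0 + 32.055*I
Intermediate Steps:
z(g) = sqrt(2)*sqrt(g)/3 (z(g) = sqrt(g + g)/3 = sqrt(2*g)/3 = (sqrt(2)*sqrt(g))/3 = sqrt(2)*sqrt(g)/3)
X = 5 + I*sqrt(2)/3 (X = 5 + sqrt(2)*sqrt(-1)/3 = 5 + sqrt(2)*I/3 = 5 + I*sqrt(2)/3 ≈ 5.0 + 0.4714*I)
J(R) = 5 + I*sqrt(2)/3
(1*(-17))*(-4*J(0) + V(2, 3)) = (1*(-17))*(-4*(5 + I*sqrt(2)/3) + 3) = -17*((-20 - 4*I*sqrt(2)/3) + 3) = -17*(-17 - 4*I*sqrt(2)/3) = 289 + 68*I*sqrt(2)/3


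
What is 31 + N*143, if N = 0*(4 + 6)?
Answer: 31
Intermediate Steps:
N = 0 (N = 0*10 = 0)
31 + N*143 = 31 + 0*143 = 31 + 0 = 31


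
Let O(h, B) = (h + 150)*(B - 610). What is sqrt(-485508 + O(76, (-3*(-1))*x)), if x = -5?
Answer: I*sqrt(626758) ≈ 791.68*I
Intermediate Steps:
O(h, B) = (-610 + B)*(150 + h) (O(h, B) = (150 + h)*(-610 + B) = (-610 + B)*(150 + h))
sqrt(-485508 + O(76, (-3*(-1))*x)) = sqrt(-485508 + (-91500 - 610*76 + 150*(-3*(-1)*(-5)) + (-3*(-1)*(-5))*76)) = sqrt(-485508 + (-91500 - 46360 + 150*(3*(-5)) + (3*(-5))*76)) = sqrt(-485508 + (-91500 - 46360 + 150*(-15) - 15*76)) = sqrt(-485508 + (-91500 - 46360 - 2250 - 1140)) = sqrt(-485508 - 141250) = sqrt(-626758) = I*sqrt(626758)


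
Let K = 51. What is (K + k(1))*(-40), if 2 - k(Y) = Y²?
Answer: -2080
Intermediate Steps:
k(Y) = 2 - Y²
(K + k(1))*(-40) = (51 + (2 - 1*1²))*(-40) = (51 + (2 - 1*1))*(-40) = (51 + (2 - 1))*(-40) = (51 + 1)*(-40) = 52*(-40) = -2080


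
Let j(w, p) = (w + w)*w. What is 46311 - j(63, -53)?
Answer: 38373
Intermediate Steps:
j(w, p) = 2*w² (j(w, p) = (2*w)*w = 2*w²)
46311 - j(63, -53) = 46311 - 2*63² = 46311 - 2*3969 = 46311 - 1*7938 = 46311 - 7938 = 38373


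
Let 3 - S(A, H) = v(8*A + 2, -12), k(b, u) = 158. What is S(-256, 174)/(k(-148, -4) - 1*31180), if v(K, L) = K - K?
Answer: -3/31022 ≈ -9.6706e-5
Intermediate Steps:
v(K, L) = 0
S(A, H) = 3 (S(A, H) = 3 - 1*0 = 3 + 0 = 3)
S(-256, 174)/(k(-148, -4) - 1*31180) = 3/(158 - 1*31180) = 3/(158 - 31180) = 3/(-31022) = 3*(-1/31022) = -3/31022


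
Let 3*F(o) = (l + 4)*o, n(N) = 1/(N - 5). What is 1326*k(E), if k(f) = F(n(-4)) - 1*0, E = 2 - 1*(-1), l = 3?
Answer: -3094/9 ≈ -343.78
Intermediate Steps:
n(N) = 1/(-5 + N)
E = 3 (E = 2 + 1 = 3)
F(o) = 7*o/3 (F(o) = ((3 + 4)*o)/3 = (7*o)/3 = 7*o/3)
k(f) = -7/27 (k(f) = 7/(3*(-5 - 4)) - 1*0 = (7/3)/(-9) + 0 = (7/3)*(-⅑) + 0 = -7/27 + 0 = -7/27)
1326*k(E) = 1326*(-7/27) = -3094/9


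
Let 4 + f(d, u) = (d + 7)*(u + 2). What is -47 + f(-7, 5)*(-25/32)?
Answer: -351/8 ≈ -43.875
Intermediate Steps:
f(d, u) = -4 + (2 + u)*(7 + d) (f(d, u) = -4 + (d + 7)*(u + 2) = -4 + (7 + d)*(2 + u) = -4 + (2 + u)*(7 + d))
-47 + f(-7, 5)*(-25/32) = -47 + (10 + 2*(-7) + 7*5 - 7*5)*(-25/32) = -47 + (10 - 14 + 35 - 35)*(-25*1/32) = -47 - 4*(-25/32) = -47 + 25/8 = -351/8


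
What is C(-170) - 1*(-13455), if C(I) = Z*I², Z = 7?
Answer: 215755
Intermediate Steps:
C(I) = 7*I²
C(-170) - 1*(-13455) = 7*(-170)² - 1*(-13455) = 7*28900 + 13455 = 202300 + 13455 = 215755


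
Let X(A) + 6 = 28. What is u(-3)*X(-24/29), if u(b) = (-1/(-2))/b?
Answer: -11/3 ≈ -3.6667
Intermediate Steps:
X(A) = 22 (X(A) = -6 + 28 = 22)
u(b) = 1/(2*b) (u(b) = (-1*(-1/2))/b = 1/(2*b))
u(-3)*X(-24/29) = ((1/2)/(-3))*22 = ((1/2)*(-1/3))*22 = -1/6*22 = -11/3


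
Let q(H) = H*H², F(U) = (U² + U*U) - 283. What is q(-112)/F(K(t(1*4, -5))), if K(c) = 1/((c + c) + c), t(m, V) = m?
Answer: 101154816/20375 ≈ 4964.7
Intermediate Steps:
K(c) = 1/(3*c) (K(c) = 1/(2*c + c) = 1/(3*c))
F(U) = -283 + 2*U² (F(U) = (U² + U²) - 283 = 2*U² - 283 = -283 + 2*U²)
q(H) = H³
q(-112)/F(K(t(1*4, -5))) = (-112)³/(-283 + 2*(1/(3*((1*4))))²) = -1404928/(-283 + 2*((⅓)/4)²) = -1404928/(-283 + 2*((⅓)*(¼))²) = -1404928/(-283 + 2*(1/12)²) = -1404928/(-283 + 2*(1/144)) = -1404928/(-283 + 1/72) = -1404928/(-20375/72) = -1404928*(-72/20375) = 101154816/20375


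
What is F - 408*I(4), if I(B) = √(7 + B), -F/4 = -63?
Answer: 252 - 408*√11 ≈ -1101.2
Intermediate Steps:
F = 252 (F = -4*(-63) = 252)
F - 408*I(4) = 252 - 408*√(7 + 4) = 252 - 408*√11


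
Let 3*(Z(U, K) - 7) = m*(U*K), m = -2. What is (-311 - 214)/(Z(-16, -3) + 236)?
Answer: -525/211 ≈ -2.4882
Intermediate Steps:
Z(U, K) = 7 - 2*K*U/3 (Z(U, K) = 7 + (-2*U*K)/3 = 7 + (-2*K*U)/3 = 7 - 2*K*U/3)
(-311 - 214)/(Z(-16, -3) + 236) = (-311 - 214)/((7 - 2/3*(-3)*(-16)) + 236) = -525/((7 - 32) + 236) = -525/(-25 + 236) = -525/211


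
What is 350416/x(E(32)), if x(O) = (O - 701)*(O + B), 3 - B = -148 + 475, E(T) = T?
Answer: 87604/48837 ≈ 1.7938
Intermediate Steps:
B = -324 (B = 3 - (-148 + 475) = 3 - 1*327 = 3 - 327 = -324)
x(O) = (-701 + O)*(-324 + O) (x(O) = (O - 701)*(O - 324) = (-701 + O)*(-324 + O))
350416/x(E(32)) = 350416/(227124 + 32**2 - 1025*32) = 350416/(227124 + 1024 - 32800) = 350416/195348 = 350416*(1/195348) = 87604/48837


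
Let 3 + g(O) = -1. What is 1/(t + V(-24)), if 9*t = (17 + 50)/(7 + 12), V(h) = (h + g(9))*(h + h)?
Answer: 171/229891 ≈ 0.00074383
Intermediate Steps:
g(O) = -4 (g(O) = -3 - 1 = -4)
V(h) = 2*h*(-4 + h) (V(h) = (h - 4)*(h + h) = (-4 + h)*(2*h) = 2*h*(-4 + h))
t = 67/171 (t = ((17 + 50)/(7 + 12))/9 = (67/19)/9 = ((1/19)*67)/9 = (1/9)*(67/19) = 67/171 ≈ 0.39181)
1/(t + V(-24)) = 1/(67/171 + 2*(-24)*(-4 - 24)) = 1/(67/171 + 2*(-24)*(-28)) = 1/(67/171 + 1344) = 1/(229891/171) = 171/229891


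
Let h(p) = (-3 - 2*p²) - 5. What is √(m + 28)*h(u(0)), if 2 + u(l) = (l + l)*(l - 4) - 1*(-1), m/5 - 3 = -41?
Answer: -90*I*√2 ≈ -127.28*I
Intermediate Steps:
m = -190 (m = 15 + 5*(-41) = 15 - 205 = -190)
u(l) = -1 + 2*l*(-4 + l) (u(l) = -2 + ((l + l)*(l - 4) - 1*(-1)) = -2 + ((2*l)*(-4 + l) + 1) = -2 + (2*l*(-4 + l) + 1) = -2 + (1 + 2*l*(-4 + l)) = -1 + 2*l*(-4 + l))
h(p) = -8 - 2*p²
√(m + 28)*h(u(0)) = √(-190 + 28)*(-8 - 2*(-1 - 8*0 + 2*0²)²) = √(-162)*(-8 - 2*(-1 + 0 + 2*0)²) = (9*I*√2)*(-8 - 2*(-1 + 0 + 0)²) = (9*I*√2)*(-8 - 2*(-1)²) = (9*I*√2)*(-8 - 2*1) = (9*I*√2)*(-8 - 2) = (9*I*√2)*(-10) = -90*I*√2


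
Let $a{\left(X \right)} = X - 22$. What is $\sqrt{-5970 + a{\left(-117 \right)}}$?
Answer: $i \sqrt{6109} \approx 78.16 i$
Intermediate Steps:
$a{\left(X \right)} = -22 + X$
$\sqrt{-5970 + a{\left(-117 \right)}} = \sqrt{-5970 - 139} = \sqrt{-6109} = i \sqrt{6109}$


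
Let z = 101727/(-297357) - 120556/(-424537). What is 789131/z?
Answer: -33206382248927293/2446234969 ≈ -1.3574e+7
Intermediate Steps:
z = -2446234969/42079682903 (z = 101727*(-1/297357) - 120556*(-1/424537) = -33909/99119 + 120556/424537 = -2446234969/42079682903 ≈ -0.058133)
789131/z = 789131/(-2446234969/42079682903) = 789131*(-42079682903/2446234969) = -33206382248927293/2446234969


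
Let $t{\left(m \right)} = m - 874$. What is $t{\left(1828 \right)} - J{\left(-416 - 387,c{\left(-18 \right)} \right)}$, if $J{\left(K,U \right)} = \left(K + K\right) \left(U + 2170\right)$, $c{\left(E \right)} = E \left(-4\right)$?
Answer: $3601606$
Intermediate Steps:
$c{\left(E \right)} = - 4 E$
$J{\left(K,U \right)} = 2 K \left(2170 + U\right)$
$t{\left(m \right)} = -874 + m$
$t{\left(1828 \right)} - J{\left(-416 - 387,c{\left(-18 \right)} \right)} = \left(-874 + 1828\right) - 2 \left(-416 - 387\right) \left(2170 - -72\right) = 954 - 2 \left(-416 - 387\right) \left(2170 + 72\right) = 954 - 2 \left(-803\right) 2242 = 954 - -3600652 = 954 + 3600652 = 3601606$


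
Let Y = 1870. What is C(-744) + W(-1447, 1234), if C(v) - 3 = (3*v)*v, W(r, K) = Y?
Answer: 1662481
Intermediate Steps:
W(r, K) = 1870
C(v) = 3 + 3*v² (C(v) = 3 + (3*v)*v = 3 + 3*v²)
C(-744) + W(-1447, 1234) = (3 + 3*(-744)²) + 1870 = (3 + 3*553536) + 1870 = (3 + 1660608) + 1870 = 1660611 + 1870 = 1662481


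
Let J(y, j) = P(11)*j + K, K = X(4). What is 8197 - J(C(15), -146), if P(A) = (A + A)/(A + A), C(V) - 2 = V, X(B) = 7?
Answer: 8336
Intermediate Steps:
K = 7
C(V) = 2 + V
P(A) = 1 (P(A) = (2*A)/((2*A)) = (2*A)*(1/(2*A)) = 1)
J(y, j) = 7 + j (J(y, j) = 1*j + 7 = j + 7 = 7 + j)
8197 - J(C(15), -146) = 8197 - (7 - 146) = 8197 - 1*(-139) = 8197 + 139 = 8336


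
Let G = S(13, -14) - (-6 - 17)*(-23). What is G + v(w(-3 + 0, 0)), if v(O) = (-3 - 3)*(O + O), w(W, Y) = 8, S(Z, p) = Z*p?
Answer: -807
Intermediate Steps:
G = -711 (G = 13*(-14) - (-6 - 17)*(-23) = -182 - (-23)*(-23) = -182 - 1*529 = -182 - 529 = -711)
v(O) = -12*O
G + v(w(-3 + 0, 0)) = -711 - 12*8 = -711 - 96 = -807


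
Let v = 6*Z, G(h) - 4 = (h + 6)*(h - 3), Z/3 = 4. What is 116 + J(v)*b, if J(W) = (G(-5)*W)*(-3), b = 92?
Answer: 79604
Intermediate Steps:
Z = 12 (Z = 3*4 = 12)
G(h) = 4 + (-3 + h)*(6 + h) (G(h) = 4 + (h + 6)*(h - 3) = 4 + (6 + h)*(-3 + h) = 4 + (-3 + h)*(6 + h))
v = 72 (v = 6*12 = 72)
J(W) = 12*W (J(W) = ((-14 + (-5)² + 3*(-5))*W)*(-3) = ((-14 + 25 - 15)*W)*(-3) = -4*W*(-3) = 12*W)
116 + J(v)*b = 116 + (12*72)*92 = 116 + 864*92 = 116 + 79488 = 79604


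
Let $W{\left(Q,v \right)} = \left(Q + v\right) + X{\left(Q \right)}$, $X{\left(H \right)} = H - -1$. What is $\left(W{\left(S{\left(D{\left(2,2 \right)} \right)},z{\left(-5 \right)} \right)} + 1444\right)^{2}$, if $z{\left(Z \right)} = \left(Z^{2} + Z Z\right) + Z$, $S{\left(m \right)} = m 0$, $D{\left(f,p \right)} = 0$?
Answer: $2220100$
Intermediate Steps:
$X{\left(H \right)} = 1 + H$ ($X{\left(H \right)} = H + 1 = 1 + H$)
$S{\left(m \right)} = 0$
$z{\left(Z \right)} = Z + 2 Z^{2}$ ($z{\left(Z \right)} = \left(Z^{2} + Z^{2}\right) + Z = 2 Z^{2} + Z = Z + 2 Z^{2}$)
$W{\left(Q,v \right)} = 1 + v + 2 Q$ ($W{\left(Q,v \right)} = \left(Q + v\right) + \left(1 + Q\right) = 1 + v + 2 Q$)
$\left(W{\left(S{\left(D{\left(2,2 \right)} \right)},z{\left(-5 \right)} \right)} + 1444\right)^{2} = \left(\left(1 - 5 \left(1 + 2 \left(-5\right)\right) + 2 \cdot 0\right) + 1444\right)^{2} = \left(\left(1 - 5 \left(1 - 10\right) + 0\right) + 1444\right)^{2} = \left(\left(1 - -45 + 0\right) + 1444\right)^{2} = \left(\left(1 + 45 + 0\right) + 1444\right)^{2} = \left(46 + 1444\right)^{2} = 1490^{2} = 2220100$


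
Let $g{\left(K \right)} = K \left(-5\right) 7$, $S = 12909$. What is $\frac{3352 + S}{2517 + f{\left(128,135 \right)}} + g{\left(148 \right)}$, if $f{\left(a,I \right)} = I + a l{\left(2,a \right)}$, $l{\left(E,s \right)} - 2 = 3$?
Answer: $- \frac{17036299}{3292} \approx -5175.1$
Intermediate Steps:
$l{\left(E,s \right)} = 5$ ($l{\left(E,s \right)} = 2 + 3 = 5$)
$f{\left(a,I \right)} = I + 5 a$ ($f{\left(a,I \right)} = I + a 5 = I + 5 a$)
$g{\left(K \right)} = - 35 K$ ($g{\left(K \right)} = - 5 K 7 = - 35 K$)
$\frac{3352 + S}{2517 + f{\left(128,135 \right)}} + g{\left(148 \right)} = \frac{3352 + 12909}{2517 + \left(135 + 5 \cdot 128\right)} - 5180 = \frac{16261}{2517 + \left(135 + 640\right)} - 5180 = \frac{16261}{2517 + 775} - 5180 = \frac{16261}{3292} - 5180 = - \frac{17036299}{3292}$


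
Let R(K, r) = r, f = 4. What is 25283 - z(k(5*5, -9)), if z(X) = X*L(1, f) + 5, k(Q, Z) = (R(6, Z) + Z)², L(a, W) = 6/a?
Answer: 23334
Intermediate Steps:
k(Q, Z) = 4*Z² (k(Q, Z) = (Z + Z)² = (2*Z)² = 4*Z²)
z(X) = 5 + 6*X (z(X) = X*(6/1) + 5 = X*(6*1) + 5 = X*6 + 5 = 6*X + 5 = 5 + 6*X)
25283 - z(k(5*5, -9)) = 25283 - (5 + 6*(4*(-9)²)) = 25283 - (5 + 6*(4*81)) = 25283 - (5 + 6*324) = 25283 - (5 + 1944) = 25283 - 1*1949 = 25283 - 1949 = 23334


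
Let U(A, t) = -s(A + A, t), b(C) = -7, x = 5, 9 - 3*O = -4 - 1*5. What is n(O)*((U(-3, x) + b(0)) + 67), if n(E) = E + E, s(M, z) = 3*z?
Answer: 540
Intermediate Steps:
O = 6 (O = 3 - (-4 - 1*5)/3 = 3 - (-4 - 5)/3 = 3 - ⅓*(-9) = 3 + 3 = 6)
U(A, t) = -3*t
n(E) = 2*E
n(O)*((U(-3, x) + b(0)) + 67) = (2*6)*((-3*5 - 7) + 67) = 12*((-15 - 7) + 67) = 12*(-22 + 67) = 12*45 = 540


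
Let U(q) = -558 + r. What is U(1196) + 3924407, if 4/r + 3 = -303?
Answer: 600348895/153 ≈ 3.9238e+6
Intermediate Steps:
r = -2/153 (r = 4/(-3 - 303) = 4/(-306) = 4*(-1/306) = -2/153 ≈ -0.013072)
U(q) = -85376/153 (U(q) = -558 - 2/153 = -85376/153)
U(1196) + 3924407 = -85376/153 + 3924407 = 600348895/153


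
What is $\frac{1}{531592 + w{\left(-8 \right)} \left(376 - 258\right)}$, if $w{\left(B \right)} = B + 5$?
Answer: $\frac{1}{531238} \approx 1.8824 \cdot 10^{-6}$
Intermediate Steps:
$w{\left(B \right)} = 5 + B$
$\frac{1}{531592 + w{\left(-8 \right)} \left(376 - 258\right)} = \frac{1}{531592 + \left(5 - 8\right) \left(376 - 258\right)} = \frac{1}{531592 - 354} = \frac{1}{531238}$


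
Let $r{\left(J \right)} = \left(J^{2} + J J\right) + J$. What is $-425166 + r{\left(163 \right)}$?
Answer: $-371865$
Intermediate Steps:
$r{\left(J \right)} = J + 2 J^{2}$ ($r{\left(J \right)} = \left(J^{2} + J^{2}\right) + J = 2 J^{2} + J = J + 2 J^{2}$)
$-425166 + r{\left(163 \right)} = -425166 + 163 \left(1 + 2 \cdot 163\right) = -425166 + 163 \left(1 + 326\right) = -425166 + 163 \cdot 327 = -425166 + 53301 = -371865$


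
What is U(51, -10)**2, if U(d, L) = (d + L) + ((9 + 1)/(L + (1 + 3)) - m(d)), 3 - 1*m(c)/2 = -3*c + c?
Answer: 262144/9 ≈ 29127.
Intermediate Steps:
m(c) = 6 + 4*c (m(c) = 6 - 2*(-3*c + c) = 6 - (-4)*c = 6 + 4*c)
U(d, L) = -6 + L - 3*d + 10/(4 + L) (U(d, L) = (d + L) + ((9 + 1)/(L + (1 + 3)) - (6 + 4*d)) = (L + d) + (10/(L + 4) + (-6 - 4*d)) = (L + d) + (10/(4 + L) + (-6 - 4*d)) = (L + d) + (-6 - 4*d + 10/(4 + L)) = -6 + L - 3*d + 10/(4 + L))
U(51, -10)**2 = ((-14 + (-10)**2 - 12*51 - 2*(-10) - 3*(-10)*51)/(4 - 10))**2 = ((-14 + 100 - 612 + 20 + 1530)/(-6))**2 = (-1/6*1024)**2 = (-512/3)**2 = 262144/9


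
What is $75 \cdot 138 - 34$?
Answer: $10316$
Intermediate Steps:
$75 \cdot 138 - 34 = 10350 - 34 = 10316$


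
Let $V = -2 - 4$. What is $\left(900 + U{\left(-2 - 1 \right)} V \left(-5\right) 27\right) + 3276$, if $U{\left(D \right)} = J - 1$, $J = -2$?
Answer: $1746$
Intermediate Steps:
$V = -6$ ($V = -2 - 4 = -6$)
$U{\left(D \right)} = -3$ ($U{\left(D \right)} = -2 - 1 = -3$)
$\left(900 + U{\left(-2 - 1 \right)} V \left(-5\right) 27\right) + 3276 = \left(900 + \left(-3\right) \left(-6\right) \left(-5\right) 27\right) + 3276 = \left(900 + 18 \left(-5\right) 27\right) + 3276 = \left(900 - 2430\right) + 3276 = -1530 + 3276 = 1746$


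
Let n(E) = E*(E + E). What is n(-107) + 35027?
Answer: 57925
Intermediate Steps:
n(E) = 2*E² (n(E) = E*(2*E) = 2*E²)
n(-107) + 35027 = 2*(-107)² + 35027 = 2*11449 + 35027 = 22898 + 35027 = 57925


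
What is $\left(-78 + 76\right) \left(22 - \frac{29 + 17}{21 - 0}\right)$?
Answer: $- \frac{832}{21} \approx -39.619$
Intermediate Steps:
$\left(-78 + 76\right) \left(22 - \frac{29 + 17}{21 - 0}\right) = - 2 \left(22 - \frac{46}{21 + 0}\right) = - 2 \left(22 - \frac{46}{21}\right) = \left(-2\right) \frac{416}{21} = - \frac{832}{21}$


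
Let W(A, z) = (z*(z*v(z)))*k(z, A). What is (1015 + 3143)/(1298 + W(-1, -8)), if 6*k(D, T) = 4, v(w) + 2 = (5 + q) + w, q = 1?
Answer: 6237/1691 ≈ 3.6884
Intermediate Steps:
v(w) = 4 + w (v(w) = -2 + ((5 + 1) + w) = -2 + (6 + w) = 4 + w)
k(D, T) = ⅔ (k(D, T) = (⅙)*4 = ⅔)
W(A, z) = 2*z²*(4 + z)/3 (W(A, z) = (z*(z*(4 + z)))*(⅔) = (z²*(4 + z))*(⅔) = 2*z²*(4 + z)/3)
(1015 + 3143)/(1298 + W(-1, -8)) = (1015 + 3143)/(1298 + (⅔)*(-8)²*(4 - 8)) = 4158/(1298 + (⅔)*64*(-4)) = 4158/(1298 - 512/3) = 4158/(3382/3) = 4158*(3/3382) = 6237/1691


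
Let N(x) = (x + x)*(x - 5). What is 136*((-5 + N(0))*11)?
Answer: -7480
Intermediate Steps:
N(x) = 2*x*(-5 + x) (N(x) = (2*x)*(-5 + x) = 2*x*(-5 + x))
136*((-5 + N(0))*11) = 136*((-5 + 2*0*(-5 + 0))*11) = 136*((-5 + 2*0*(-5))*11) = 136*((-5 + 0)*11) = 136*(-5*11) = 136*(-55) = -7480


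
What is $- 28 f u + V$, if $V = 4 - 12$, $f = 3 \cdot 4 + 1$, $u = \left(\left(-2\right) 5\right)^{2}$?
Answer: $-36408$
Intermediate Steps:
$u = 100$ ($u = \left(-10\right)^{2} = 100$)
$f = 13$ ($f = 12 + 1 = 13$)
$V = -8$ ($V = 4 - 12 = -8$)
$- 28 f u + V = - 28 \cdot 13 \cdot 100 - 8 = \left(-28\right) 1300 - 8 = -36400 - 8 = -36408$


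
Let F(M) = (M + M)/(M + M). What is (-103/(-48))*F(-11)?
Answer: 103/48 ≈ 2.1458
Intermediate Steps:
F(M) = 1 (F(M) = (2*M)/((2*M)) = (2*M)*(1/(2*M)) = 1)
(-103/(-48))*F(-11) = -103/(-48)*1 = -103*(-1/48)*1 = (103/48)*1 = 103/48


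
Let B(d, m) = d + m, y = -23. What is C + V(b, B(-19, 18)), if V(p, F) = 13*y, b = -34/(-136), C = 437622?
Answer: 437323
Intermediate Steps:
b = 1/4 (b = -34*(-1/136) = 1/4 ≈ 0.25000)
V(p, F) = -299 (V(p, F) = 13*(-23) = -299)
C + V(b, B(-19, 18)) = 437622 - 299 = 437323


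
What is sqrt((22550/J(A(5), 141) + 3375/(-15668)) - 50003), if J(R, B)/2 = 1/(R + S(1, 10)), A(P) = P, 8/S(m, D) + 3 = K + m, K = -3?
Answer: I*sqrt(716096535283)/7834 ≈ 108.02*I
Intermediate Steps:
S(m, D) = 8/(-6 + m) (S(m, D) = 8/(-3 + (-3 + m)) = 8/(-6 + m))
J(R, B) = 2/(-8/5 + R) (J(R, B) = 2/(R + 8/(-6 + 1)) = 2/(R + 8/(-5)) = 2/(R + 8*(-1/5)) = 2/(R - 8/5) = 2/(-8/5 + R))
sqrt((22550/J(A(5), 141) + 3375/(-15668)) - 50003) = sqrt((22550/((10/(-8 + 5*5))) + 3375/(-15668)) - 50003) = sqrt((22550/((10/(-8 + 25))) + 3375*(-1/15668)) - 50003) = sqrt((22550/((10/17)) - 3375/15668) - 50003) = sqrt((22550/((10*(1/17))) - 3375/15668) - 50003) = sqrt((22550/(10/17) - 3375/15668) - 50003) = sqrt((22550*(17/10) - 3375/15668) - 50003) = sqrt((38335 - 3375/15668) - 50003) = sqrt(600629405/15668 - 50003) = sqrt(-182817599/15668) = I*sqrt(716096535283)/7834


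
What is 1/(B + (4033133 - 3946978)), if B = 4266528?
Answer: 1/4352683 ≈ 2.2974e-7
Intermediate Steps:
1/(B + (4033133 - 3946978)) = 1/(4266528 + (4033133 - 3946978)) = 1/(4266528 + 86155) = 1/4352683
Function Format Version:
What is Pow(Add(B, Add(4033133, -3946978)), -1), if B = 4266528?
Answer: Rational(1, 4352683) ≈ 2.2974e-7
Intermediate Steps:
Pow(Add(B, Add(4033133, -3946978)), -1) = Pow(Add(4266528, Add(4033133, -3946978)), -1) = Pow(Add(4266528, 86155), -1) = Pow(4352683, -1) = Rational(1, 4352683)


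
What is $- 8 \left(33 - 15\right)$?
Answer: $-144$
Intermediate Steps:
$- 8 \left(33 - 15\right) = \left(-8\right) 18 = -144$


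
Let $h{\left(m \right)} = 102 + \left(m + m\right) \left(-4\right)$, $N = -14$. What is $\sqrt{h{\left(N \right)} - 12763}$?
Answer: $i \sqrt{12549} \approx 112.02 i$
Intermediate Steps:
$h{\left(m \right)} = 102 - 8 m$ ($h{\left(m \right)} = 102 + 2 m \left(-4\right) = 102 - 8 m$)
$\sqrt{h{\left(N \right)} - 12763} = \sqrt{\left(102 - -112\right) - 12763} = \sqrt{\left(102 + 112\right) - 12763} = \sqrt{214 - 12763} = \sqrt{-12549} = i \sqrt{12549}$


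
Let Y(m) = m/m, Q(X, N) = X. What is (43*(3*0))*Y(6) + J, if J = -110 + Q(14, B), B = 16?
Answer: -96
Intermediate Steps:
J = -96 (J = -110 + 14 = -96)
Y(m) = 1
(43*(3*0))*Y(6) + J = (43*(3*0))*1 - 96 = (43*0)*1 - 96 = 0*1 - 96 = 0 - 96 = -96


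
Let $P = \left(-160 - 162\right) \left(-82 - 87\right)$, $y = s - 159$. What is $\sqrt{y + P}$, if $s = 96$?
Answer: $\sqrt{54355} \approx 233.14$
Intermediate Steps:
$y = -63$ ($y = 96 - 159 = -63$)
$P = 54418$ ($P = \left(-322\right) \left(-169\right) = 54418$)
$\sqrt{y + P} = \sqrt{-63 + 54418} = \sqrt{54355}$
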